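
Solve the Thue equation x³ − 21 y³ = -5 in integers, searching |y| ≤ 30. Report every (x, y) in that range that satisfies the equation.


The equation is x³ - 21y³ = -5. For fixed y, x³ = 21·y³ − 5, so a solution requires the RHS to be a perfect cube.
Strategy: iterate y from -30 to 30, compute RHS = 21·y³ − 5, and check whether it is a (positive or negative) perfect cube.
Check small values of y:
  y = 0: RHS = -5 is not a perfect cube.
  y = 1: RHS = 16 is not a perfect cube.
  y = -1: RHS = -26 is not a perfect cube.
  y = 2: RHS = 163 is not a perfect cube.
  y = -2: RHS = -173 is not a perfect cube.
  y = 3: RHS = 562 is not a perfect cube.
  y = -3: RHS = -572 is not a perfect cube.
Continuing the search up to |y| = 30 finds no solutions either.
No (x, y) in the scanned range satisfies the equation.

No integer solutions with |y| ≤ 30.


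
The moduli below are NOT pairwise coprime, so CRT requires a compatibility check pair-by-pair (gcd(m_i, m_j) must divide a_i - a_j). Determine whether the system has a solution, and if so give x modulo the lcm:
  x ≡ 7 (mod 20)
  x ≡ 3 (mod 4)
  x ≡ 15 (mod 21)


Moduli 20, 4, 21 are not pairwise coprime, so CRT works modulo lcm(m_i) when all pairwise compatibility conditions hold.
Pairwise compatibility: gcd(m_i, m_j) must divide a_i - a_j for every pair.
Merge one congruence at a time:
  Start: x ≡ 7 (mod 20).
  Combine with x ≡ 3 (mod 4): gcd(20, 4) = 4; 3 - 7 = -4, which IS divisible by 4, so compatible.
    Write x = 7 + 20·t and substitute into x ≡ 3 (mod 4): 20·t ≡ 3 − 7 = -4 (mod 4).
    Divide the congruence (and modulus) by g = 4: 5·t ≡ -1 (mod 1).
    Modulo 1 every t works; take t = 0.
    Then x = 7 + 20·0 = 7, valid modulo lcm(20, 4) = 20: x ≡ 7 (mod 20).
  Combine with x ≡ 15 (mod 21): gcd(20, 21) = 1; 15 - 7 = 8, which IS divisible by 1, so compatible.
    Write x = 7 + 20·t and substitute into x ≡ 15 (mod 21): 20·t ≡ 15 − 7 = 8 (mod 21).
    The inverse of 20 mod 21 is 20 (since 20·20 = 400 = 19·21 + 1), so t ≡ 20·8 = 160 ≡ 13 (mod 21).
    Then x = 7 + 20·13 = 267, valid modulo lcm(20, 21) = 420: x ≡ 267 (mod 420).
Verify: 267 mod 20 = 7, 267 mod 4 = 3, 267 mod 21 = 15.

x ≡ 267 (mod 420).


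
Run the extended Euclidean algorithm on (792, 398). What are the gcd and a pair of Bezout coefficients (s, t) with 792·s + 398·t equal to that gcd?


Euclidean algorithm on (792, 398) — divide until remainder is 0:
  792 = 1 · 398 + 394
  398 = 1 · 394 + 4
  394 = 98 · 4 + 2
  4 = 2 · 2 + 0
gcd(792, 398) = 2.
Track Bezout coefficients alongside the remainders: start with r₀ = 792 = a·1 + b·0 (s = 1, t = 0) and r₁ = 398 = a·0 + b·1 (s = 0, t = 1); each new remainder r_{k+1} = r_{k-1} − q_k·r_k inherits s_{k+1} = s_{k-1} − q_k·s_k, t_{k+1} = t_{k-1} − q_k·t_k, so r_k = a·s_k + b·t_k at every step:
  q = 1: r = 394, s = 1 − 1·0 = 1, t = 0 − 1·1 = -1  (check: 792·1 + 398·(-1) = 394)
  q = 1: r = 4, s = 0 − 1·1 = -1, t = 1 − 1·(-1) = 2  (check: 792·(-1) + 398·2 = 4)
  q = 98: r = 2, s = 1 − 98·(-1) = 99, t = -1 − 98·2 = -197  (check: 792·99 + 398·(-197) = 2)
The row with r = 2 (the gcd) gives the Bezout coefficients s = 99, t = -197.
Result: 792 · (99) + 398 · (-197) = 2.

gcd(792, 398) = 2; s = 99, t = -197 (check: 792·99 + 398·(-197) = 2).


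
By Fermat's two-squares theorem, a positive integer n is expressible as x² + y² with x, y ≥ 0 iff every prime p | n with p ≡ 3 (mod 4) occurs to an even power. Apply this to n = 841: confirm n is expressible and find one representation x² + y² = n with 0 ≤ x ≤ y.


Step 1: Factor n = 841 = 29^2.
Step 2: Check the mod-4 condition on each prime factor: 29 ≡ 1 (mod 4), exponent 2.
All primes ≡ 3 (mod 4) appear to even exponent (or don't appear), so by the two-squares theorem n IS expressible as a sum of two squares.
Step 3: Build a representation. Here n = 29 · 29 is a product of primes ≡ 1 (mod 4). Each prime p ≡ 1 (mod 4) is itself a sum of two squares; find a² by testing p − a² for a perfect square:
  29: 29 − 1² = 28, 29 − 2² = 25 = 5² ⇒ 29 = 2² + 5².
  Combine using the Brahmagupta–Fibonacci identity (a² + b²)(c² + d²) = (ac − bd)² + (ad + bc)² = (ac + bd)² + (ad − bc)²:
  29 · 29 = 841: from (2² + 5²)(2² + 5²), take (2·2 − 5·5, 2·5 + 5·2) = (4 − 25, 10 + 10) = (-21, 20); dropping signs (only squares matter) gives (21, 20); check 21² + 20² = 441 + 400 = 841 ✓.
Step 4: Order so x ≤ y and verify: 20² + 21² = 400 + 441 = 841 = n. ✓

n = 841 = 20² + 21² (one valid representation with x ≤ y).


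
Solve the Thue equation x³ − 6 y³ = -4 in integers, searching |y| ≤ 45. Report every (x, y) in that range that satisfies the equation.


The equation is x³ - 6y³ = -4. For fixed y, x³ = 6·y³ − 4, so a solution requires the RHS to be a perfect cube.
Strategy: iterate y from -45 to 45, compute RHS = 6·y³ − 4, and check whether it is a (positive or negative) perfect cube.
Check small values of y:
  y = 0: RHS = -4 is not a perfect cube.
  y = 1: RHS = 2 is not a perfect cube.
  y = -1: RHS = -10 is not a perfect cube.
  y = 2: RHS = 44 is not a perfect cube.
  y = -2: RHS = -52 is not a perfect cube.
  y = 3: RHS = 158 is not a perfect cube.
  y = -3: RHS = -166 is not a perfect cube.
Continuing the search up to |y| = 45 finds no solutions either.
No (x, y) in the scanned range satisfies the equation.

No integer solutions with |y| ≤ 45.


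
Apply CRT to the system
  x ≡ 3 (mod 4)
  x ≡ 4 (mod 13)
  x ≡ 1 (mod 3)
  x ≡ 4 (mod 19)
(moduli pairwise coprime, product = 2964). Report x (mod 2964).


Product of moduli M = 4 · 13 · 3 · 19 = 2964.
Merge one congruence at a time:
  Start: x ≡ 3 (mod 4).
  Combine with x ≡ 4 (mod 13); new modulus lcm = 52.
    Write x = 3 + 4·t and substitute into x ≡ 4 (mod 13): 4·t ≡ 4 − 3 = 1 (mod 13).
    The inverse of 4 mod 13 is 10 (since 4·10 = 40 = 3·13 + 1), so t ≡ 10·1 = 10 ≡ 10 (mod 13).
    Then x = 3 + 4·10 = 43, valid modulo lcm(4, 13) = 52: x ≡ 43 (mod 52).
  Combine with x ≡ 1 (mod 3); new modulus lcm = 156.
    Write x = 43 + 52·t and substitute into x ≡ 1 (mod 3): 52·t ≡ 1 − 43 = -42 (mod 3).
    Reduce coefficients mod 3: 1·t ≡ 0 (mod 3).
    So t ≡ 0 (mod 3).
    Then x = 43 + 52·0 = 43, valid modulo lcm(52, 3) = 156: x ≡ 43 (mod 156).
  Combine with x ≡ 4 (mod 19); new modulus lcm = 2964.
    Write x = 43 + 156·t and substitute into x ≡ 4 (mod 19): 156·t ≡ 4 − 43 = -39 (mod 19).
    Reduce coefficients mod 19: 4·t ≡ 18 (mod 19).
    The inverse of 4 mod 19 is 5 (since 4·5 = 20 = 1·19 + 1), so t ≡ 5·18 = 90 ≡ 14 (mod 19).
    Then x = 43 + 156·14 = 2227, valid modulo lcm(156, 19) = 2964: x ≡ 2227 (mod 2964).
Verify against each original: 2227 mod 4 = 3, 2227 mod 13 = 4, 2227 mod 3 = 1, 2227 mod 19 = 4.

x ≡ 2227 (mod 2964).


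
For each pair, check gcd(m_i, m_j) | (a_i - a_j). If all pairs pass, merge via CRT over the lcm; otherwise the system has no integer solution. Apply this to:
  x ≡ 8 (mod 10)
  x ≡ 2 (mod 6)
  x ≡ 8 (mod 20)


Moduli 10, 6, 20 are not pairwise coprime, so CRT works modulo lcm(m_i) when all pairwise compatibility conditions hold.
Pairwise compatibility: gcd(m_i, m_j) must divide a_i - a_j for every pair.
Merge one congruence at a time:
  Start: x ≡ 8 (mod 10).
  Combine with x ≡ 2 (mod 6): gcd(10, 6) = 2; 2 - 8 = -6, which IS divisible by 2, so compatible.
    Write x = 8 + 10·t and substitute into x ≡ 2 (mod 6): 10·t ≡ 2 − 8 = -6 (mod 6).
    Divide the congruence (and modulus) by g = 2: 5·t ≡ -3 (mod 3).
    Reduce coefficients mod 3: 2·t ≡ 0 (mod 3).
    The inverse of 2 mod 3 is 2 (since 2·2 = 4 = 1·3 + 1), so t ≡ 2·0 = 0 ≡ 0 (mod 3).
    Then x = 8 + 10·0 = 8, valid modulo lcm(10, 6) = 30: x ≡ 8 (mod 30).
  Combine with x ≡ 8 (mod 20): gcd(30, 20) = 10; 8 - 8 = 0, which IS divisible by 10, so compatible.
    Write x = 8 + 30·t and substitute into x ≡ 8 (mod 20): 30·t ≡ 8 − 8 = 0 (mod 20).
    Divide the congruence (and modulus) by g = 10: 3·t ≡ 0 (mod 2).
    Reduce coefficients mod 2: 1·t ≡ 0 (mod 2).
    So t ≡ 0 (mod 2).
    Then x = 8 + 30·0 = 8, valid modulo lcm(30, 20) = 60: x ≡ 8 (mod 60).
Verify: 8 mod 10 = 8, 8 mod 6 = 2, 8 mod 20 = 8.

x ≡ 8 (mod 60).


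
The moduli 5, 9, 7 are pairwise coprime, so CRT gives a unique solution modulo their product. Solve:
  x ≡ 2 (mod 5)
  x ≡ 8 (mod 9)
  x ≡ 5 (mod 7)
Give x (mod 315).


Moduli 5, 9, 7 are pairwise coprime; by CRT there is a unique solution modulo M = 5 · 9 · 7 = 315.
Solve pairwise, accumulating the modulus:
  Start with x ≡ 2 (mod 5).
  Combine with x ≡ 8 (mod 9): since gcd(5, 9) = 1, we get a unique residue mod 45.
    Write x = 2 + 5·t and substitute into x ≡ 8 (mod 9): 5·t ≡ 8 − 2 = 6 (mod 9).
    The inverse of 5 mod 9 is 2 (since 5·2 = 10 = 1·9 + 1), so t ≡ 2·6 = 12 ≡ 3 (mod 9).
    Then x = 2 + 5·3 = 17, valid modulo lcm(5, 9) = 45: x ≡ 17 (mod 45).
  Combine with x ≡ 5 (mod 7): since gcd(45, 7) = 1, we get a unique residue mod 315.
    Write x = 17 + 45·t and substitute into x ≡ 5 (mod 7): 45·t ≡ 5 − 17 = -12 (mod 7).
    Reduce coefficients mod 7: 3·t ≡ 2 (mod 7).
    The inverse of 3 mod 7 is 5 (since 3·5 = 15 = 2·7 + 1), so t ≡ 5·2 = 10 ≡ 3 (mod 7).
    Then x = 17 + 45·3 = 152, valid modulo lcm(45, 7) = 315: x ≡ 152 (mod 315).
Verify: 152 mod 5 = 2 ✓, 152 mod 9 = 8 ✓, 152 mod 7 = 5 ✓.

x ≡ 152 (mod 315).


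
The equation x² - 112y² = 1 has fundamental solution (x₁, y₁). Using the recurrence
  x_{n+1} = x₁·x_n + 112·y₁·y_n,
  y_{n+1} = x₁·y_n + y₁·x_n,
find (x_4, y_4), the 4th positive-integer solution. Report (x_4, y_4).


Step 1: Find the fundamental solution (x₁, y₁) of x² - 112y² = 1.
  Expand √112 as a continued fraction. a₀ = ⌊√112⌋ = 10; iterate m_{k+1} = d_k·a_k − m_k, d_{k+1} = (112 − m_{k+1}²)/d_k, a_{k+1} = ⌊(a₀ + m_{k+1})/d_{k+1}⌋ (starting m₀ = 0, d₀ = 1), with convergents p_k = a_k·p_{k-1} + p_{k-2}, q_k = a_k·q_{k-1} + q_{k-2} (p₋₁ = 1, q₋₁ = 0):
  k = 0: a₀ = 10; p₀/q₀ = 10/1; p₀² − 112·q₀² = 100 − 112 = -12.
  k = 1: m = 10, d = 12, a = ⌊(10 + 10)/12⌋ = 1; p/q = (1·10 + 1)/(1·1 + 0) = 11/1; p² − 112·q² = 121 − 112 = 9.
  k = 2: m = 2, d = 9, a = ⌊(10 + 2)/9⌋ = 1; p/q = (1·11 + 10)/(1·1 + 1) = 21/2; p² − 112·q² = 441 − 448 = -7.
  k = 3: m = 7, d = 7, a = ⌊(10 + 7)/7⌋ = 2; p/q = (2·21 + 11)/(2·2 + 1) = 53/5; p² − 112·q² = 2809 − 2800 = 9.
  k = 4: m = 7, d = 9, a = ⌊(10 + 7)/9⌋ = 1; p/q = (1·53 + 21)/(1·5 + 2) = 74/7; p² − 112·q² = 5476 − 5488 = -12.
  k = 5: m = 2, d = 12, a = ⌊(10 + 2)/12⌋ = 1; p/q = (1·74 + 53)/(1·7 + 5) = 127/12; p² − 112·q² = 16129 − 16128 = 1.
  The first convergent with p² − 112·q² = 1 gives the fundamental solution (x₁, y₁) = (127, 12).
Step 2: Apply the recurrence (x_{n+1}, y_{n+1}) = (x₁x_n + 112y₁y_n, x₁y_n + y₁x_n) repeatedly.
  From (x_1, y_1) = (127, 12): x_2 = 127·127 + 112·12·12 = 32257; y_2 = 127·12 + 12·127 = 3048.
  From (x_2, y_2) = (32257, 3048): x_3 = 127·32257 + 112·12·3048 = 8193151; y_3 = 127·3048 + 12·32257 = 774180.
  From (x_3, y_3) = (8193151, 774180): x_4 = 127·8193151 + 112·12·774180 = 2081028097; y_4 = 127·774180 + 12·8193151 = 196638672.
Step 3: Verify x_4² - 112·y_4² = 4330677940503441409 - 4330677940503441408 = 1 (should be 1). ✓

(x_1, y_1) = (127, 12); (x_4, y_4) = (2081028097, 196638672).


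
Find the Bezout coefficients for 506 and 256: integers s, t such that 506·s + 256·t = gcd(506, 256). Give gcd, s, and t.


Euclidean algorithm on (506, 256) — divide until remainder is 0:
  506 = 1 · 256 + 250
  256 = 1 · 250 + 6
  250 = 41 · 6 + 4
  6 = 1 · 4 + 2
  4 = 2 · 2 + 0
gcd(506, 256) = 2.
Track Bezout coefficients alongside the remainders: start with r₀ = 506 = a·1 + b·0 (s = 1, t = 0) and r₁ = 256 = a·0 + b·1 (s = 0, t = 1); each new remainder r_{k+1} = r_{k-1} − q_k·r_k inherits s_{k+1} = s_{k-1} − q_k·s_k, t_{k+1} = t_{k-1} − q_k·t_k, so r_k = a·s_k + b·t_k at every step:
  q = 1: r = 250, s = 1 − 1·0 = 1, t = 0 − 1·1 = -1  (check: 506·1 + 256·(-1) = 250)
  q = 1: r = 6, s = 0 − 1·1 = -1, t = 1 − 1·(-1) = 2  (check: 506·(-1) + 256·2 = 6)
  q = 41: r = 4, s = 1 − 41·(-1) = 42, t = -1 − 41·2 = -83  (check: 506·42 + 256·(-83) = 4)
  q = 1: r = 2, s = -1 − 1·42 = -43, t = 2 − 1·(-83) = 85  (check: 506·(-43) + 256·85 = 2)
The row with r = 2 (the gcd) gives the Bezout coefficients s = -43, t = 85.
Result: 506 · (-43) + 256 · (85) = 2.

gcd(506, 256) = 2; s = -43, t = 85 (check: 506·(-43) + 256·85 = 2).


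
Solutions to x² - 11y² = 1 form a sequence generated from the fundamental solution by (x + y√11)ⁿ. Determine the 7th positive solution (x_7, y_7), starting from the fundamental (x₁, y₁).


Step 1: Find the fundamental solution (x₁, y₁) of x² - 11y² = 1.
  Expand √11 as a continued fraction. a₀ = ⌊√11⌋ = 3; iterate m_{k+1} = d_k·a_k − m_k, d_{k+1} = (11 − m_{k+1}²)/d_k, a_{k+1} = ⌊(a₀ + m_{k+1})/d_{k+1}⌋ (starting m₀ = 0, d₀ = 1), with convergents p_k = a_k·p_{k-1} + p_{k-2}, q_k = a_k·q_{k-1} + q_{k-2} (p₋₁ = 1, q₋₁ = 0):
  k = 0: a₀ = 3; p₀/q₀ = 3/1; p₀² − 11·q₀² = 9 − 11 = -2.
  k = 1: m = 3, d = 2, a = ⌊(3 + 3)/2⌋ = 3; p/q = (3·3 + 1)/(3·1 + 0) = 10/3; p² − 11·q² = 100 − 99 = 1.
  The first convergent with p² − 11·q² = 1 gives the fundamental solution (x₁, y₁) = (10, 3).
Step 2: Apply the recurrence (x_{n+1}, y_{n+1}) = (x₁x_n + 11y₁y_n, x₁y_n + y₁x_n) repeatedly.
  From (x_1, y_1) = (10, 3): x_2 = 10·10 + 11·3·3 = 199; y_2 = 10·3 + 3·10 = 60.
  From (x_2, y_2) = (199, 60): x_3 = 10·199 + 11·3·60 = 3970; y_3 = 10·60 + 3·199 = 1197.
  From (x_3, y_3) = (3970, 1197): x_4 = 10·3970 + 11·3·1197 = 79201; y_4 = 10·1197 + 3·3970 = 23880.
  From (x_4, y_4) = (79201, 23880): x_5 = 10·79201 + 11·3·23880 = 1580050; y_5 = 10·23880 + 3·79201 = 476403.
  From (x_5, y_5) = (1580050, 476403): x_6 = 10·1580050 + 11·3·476403 = 31521799; y_6 = 10·476403 + 3·1580050 = 9504180.
  From (x_6, y_6) = (31521799, 9504180): x_7 = 10·31521799 + 11·3·9504180 = 628855930; y_7 = 10·9504180 + 3·31521799 = 189607197.
Step 3: Verify x_7² - 11·y_7² = 395459780696164900 - 395459780696164899 = 1 (should be 1). ✓

(x_1, y_1) = (10, 3); (x_7, y_7) = (628855930, 189607197).


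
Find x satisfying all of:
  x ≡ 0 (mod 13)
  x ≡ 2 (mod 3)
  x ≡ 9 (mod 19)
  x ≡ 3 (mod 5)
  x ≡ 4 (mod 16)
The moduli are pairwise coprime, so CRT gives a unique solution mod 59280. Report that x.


Product of moduli M = 13 · 3 · 19 · 5 · 16 = 59280.
Merge one congruence at a time:
  Start: x ≡ 0 (mod 13).
  Combine with x ≡ 2 (mod 3); new modulus lcm = 39.
    Write x = 0 + 13·t and substitute into x ≡ 2 (mod 3): 13·t ≡ 2 − 0 = 2 (mod 3).
    Reduce coefficients mod 3: 1·t ≡ 2 (mod 3).
    So t ≡ 2 (mod 3).
    Then x = 0 + 13·2 = 26, valid modulo lcm(13, 3) = 39: x ≡ 26 (mod 39).
  Combine with x ≡ 9 (mod 19); new modulus lcm = 741.
    Write x = 26 + 39·t and substitute into x ≡ 9 (mod 19): 39·t ≡ 9 − 26 = -17 (mod 19).
    Reduce coefficients mod 19: 1·t ≡ 2 (mod 19).
    So t ≡ 2 (mod 19).
    Then x = 26 + 39·2 = 104, valid modulo lcm(39, 19) = 741: x ≡ 104 (mod 741).
  Combine with x ≡ 3 (mod 5); new modulus lcm = 3705.
    Write x = 104 + 741·t and substitute into x ≡ 3 (mod 5): 741·t ≡ 3 − 104 = -101 (mod 5).
    Reduce coefficients mod 5: 1·t ≡ 4 (mod 5).
    So t ≡ 4 (mod 5).
    Then x = 104 + 741·4 = 3068, valid modulo lcm(741, 5) = 3705: x ≡ 3068 (mod 3705).
  Combine with x ≡ 4 (mod 16); new modulus lcm = 59280.
    Write x = 3068 + 3705·t and substitute into x ≡ 4 (mod 16): 3705·t ≡ 4 − 3068 = -3064 (mod 16).
    Reduce coefficients mod 16: 9·t ≡ 8 (mod 16).
    The inverse of 9 mod 16 is 9 (since 9·9 = 81 = 5·16 + 1), so t ≡ 9·8 = 72 ≡ 8 (mod 16).
    Then x = 3068 + 3705·8 = 32708, valid modulo lcm(3705, 16) = 59280: x ≡ 32708 (mod 59280).
Verify against each original: 32708 mod 13 = 0, 32708 mod 3 = 2, 32708 mod 19 = 9, 32708 mod 5 = 3, 32708 mod 16 = 4.

x ≡ 32708 (mod 59280).


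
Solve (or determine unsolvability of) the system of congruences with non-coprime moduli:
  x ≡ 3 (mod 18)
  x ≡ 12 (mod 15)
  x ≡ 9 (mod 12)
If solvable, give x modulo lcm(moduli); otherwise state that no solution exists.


Moduli 18, 15, 12 are not pairwise coprime, so CRT works modulo lcm(m_i) when all pairwise compatibility conditions hold.
Pairwise compatibility: gcd(m_i, m_j) must divide a_i - a_j for every pair.
Merge one congruence at a time:
  Start: x ≡ 3 (mod 18).
  Combine with x ≡ 12 (mod 15): gcd(18, 15) = 3; 12 - 3 = 9, which IS divisible by 3, so compatible.
    Write x = 3 + 18·t and substitute into x ≡ 12 (mod 15): 18·t ≡ 12 − 3 = 9 (mod 15).
    Divide the congruence (and modulus) by g = 3: 6·t ≡ 3 (mod 5).
    Reduce coefficients mod 5: 1·t ≡ 3 (mod 5).
    So t ≡ 3 (mod 5).
    Then x = 3 + 18·3 = 57, valid modulo lcm(18, 15) = 90: x ≡ 57 (mod 90).
  Combine with x ≡ 9 (mod 12): gcd(90, 12) = 6; 9 - 57 = -48, which IS divisible by 6, so compatible.
    Write x = 57 + 90·t and substitute into x ≡ 9 (mod 12): 90·t ≡ 9 − 57 = -48 (mod 12).
    Divide the congruence (and modulus) by g = 6: 15·t ≡ -8 (mod 2).
    Reduce coefficients mod 2: 1·t ≡ 0 (mod 2).
    So t ≡ 0 (mod 2).
    Then x = 57 + 90·0 = 57, valid modulo lcm(90, 12) = 180: x ≡ 57 (mod 180).
Verify: 57 mod 18 = 3, 57 mod 15 = 12, 57 mod 12 = 9.

x ≡ 57 (mod 180).


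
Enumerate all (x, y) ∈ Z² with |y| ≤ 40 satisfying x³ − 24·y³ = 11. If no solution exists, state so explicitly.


The equation is x³ - 24y³ = 11. For fixed y, x³ = 24·y³ + 11, so a solution requires the RHS to be a perfect cube.
Strategy: iterate y from -40 to 40, compute RHS = 24·y³ + 11, and check whether it is a (positive or negative) perfect cube.
Check small values of y:
  y = 0: RHS = 11 is not a perfect cube.
  y = 1: RHS = 35 is not a perfect cube.
  y = -1: RHS = -13 is not a perfect cube.
  y = 2: RHS = 203 is not a perfect cube.
  y = -2: RHS = -181 is not a perfect cube.
  y = 3: RHS = 659 is not a perfect cube.
  y = -3: RHS = -637 is not a perfect cube.
Continuing the search up to |y| = 40 finds no solutions either.
No (x, y) in the scanned range satisfies the equation.

No integer solutions with |y| ≤ 40.


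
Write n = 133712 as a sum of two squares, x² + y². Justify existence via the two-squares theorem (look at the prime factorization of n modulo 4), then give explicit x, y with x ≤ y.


Step 1: Factor n = 133712 = 2^4 · 61 · 137.
Step 2: Check the mod-4 condition on each prime factor: 2 = 2 (special); 61 ≡ 1 (mod 4), exponent 1; 137 ≡ 1 (mod 4), exponent 1.
All primes ≡ 3 (mod 4) appear to even exponent (or don't appear), so by the two-squares theorem n IS expressible as a sum of two squares.
Step 3: Build a representation. Group n = k² · m with k = 4 and m = 61 · 137 = 8357 (a product of primes ≡ 1 (mod 4)); a representation of m scales to one of n via (k·x)² + (k·y)² = k²(x² + y²). Each prime p ≡ 1 (mod 4) is itself a sum of two squares; find a² by testing p − a² for a perfect square:
  61: 61 − 1² = 60, 61 − 2² = 57, 61 − 3² = 52, 61 − 4² = 45, 61 − 5² = 36 = 6² ⇒ 61 = 5² + 6².
  137: 137 − 1² = 136, 137 − 2² = 133, 137 − 3² = 128, 137 − 4² = 121 = 11² ⇒ 137 = 4² + 11².
  Combine using the Brahmagupta–Fibonacci identity (a² + b²)(c² + d²) = (ac − bd)² + (ad + bc)² = (ac + bd)² + (ad − bc)²:
  61 · 137 = 8357: from (5² + 6²)(4² + 11²), take (5·4 − 6·11, 5·11 + 6·4) = (20 − 66, 55 + 24) = (-46, 79); dropping signs (only squares matter) gives (46, 79); check 46² + 79² = 2116 + 6241 = 8357 ✓.
  Scale by k = 4: (4·46, 4·79) = (184, 316).
Step 4: Order so x ≤ y and verify: 184² + 316² = 33856 + 99856 = 133712 = n. ✓

n = 133712 = 184² + 316² (one valid representation with x ≤ y).


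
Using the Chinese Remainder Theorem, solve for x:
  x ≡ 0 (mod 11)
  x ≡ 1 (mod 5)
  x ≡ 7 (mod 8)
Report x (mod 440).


Moduli 11, 5, 8 are pairwise coprime; by CRT there is a unique solution modulo M = 11 · 5 · 8 = 440.
Solve pairwise, accumulating the modulus:
  Start with x ≡ 0 (mod 11).
  Combine with x ≡ 1 (mod 5): since gcd(11, 5) = 1, we get a unique residue mod 55.
    Write x = 0 + 11·t and substitute into x ≡ 1 (mod 5): 11·t ≡ 1 − 0 = 1 (mod 5).
    Reduce coefficients mod 5: 1·t ≡ 1 (mod 5).
    So t ≡ 1 (mod 5).
    Then x = 0 + 11·1 = 11, valid modulo lcm(11, 5) = 55: x ≡ 11 (mod 55).
  Combine with x ≡ 7 (mod 8): since gcd(55, 8) = 1, we get a unique residue mod 440.
    Write x = 11 + 55·t and substitute into x ≡ 7 (mod 8): 55·t ≡ 7 − 11 = -4 (mod 8).
    Reduce coefficients mod 8: 7·t ≡ 4 (mod 8).
    The inverse of 7 mod 8 is 7 (since 7·7 = 49 = 6·8 + 1), so t ≡ 7·4 = 28 ≡ 4 (mod 8).
    Then x = 11 + 55·4 = 231, valid modulo lcm(55, 8) = 440: x ≡ 231 (mod 440).
Verify: 231 mod 11 = 0 ✓, 231 mod 5 = 1 ✓, 231 mod 8 = 7 ✓.

x ≡ 231 (mod 440).


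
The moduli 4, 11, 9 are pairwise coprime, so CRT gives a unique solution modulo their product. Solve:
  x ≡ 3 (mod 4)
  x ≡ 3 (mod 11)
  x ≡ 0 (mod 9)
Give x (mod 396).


Moduli 4, 11, 9 are pairwise coprime; by CRT there is a unique solution modulo M = 4 · 11 · 9 = 396.
Solve pairwise, accumulating the modulus:
  Start with x ≡ 3 (mod 4).
  Combine with x ≡ 3 (mod 11): since gcd(4, 11) = 1, we get a unique residue mod 44.
    Write x = 3 + 4·t and substitute into x ≡ 3 (mod 11): 4·t ≡ 3 − 3 = 0 (mod 11).
    The inverse of 4 mod 11 is 3 (since 4·3 = 12 = 1·11 + 1), so t ≡ 3·0 = 0 ≡ 0 (mod 11).
    Then x = 3 + 4·0 = 3, valid modulo lcm(4, 11) = 44: x ≡ 3 (mod 44).
  Combine with x ≡ 0 (mod 9): since gcd(44, 9) = 1, we get a unique residue mod 396.
    Write x = 3 + 44·t and substitute into x ≡ 0 (mod 9): 44·t ≡ 0 − 3 = -3 (mod 9).
    Reduce coefficients mod 9: 8·t ≡ 6 (mod 9).
    The inverse of 8 mod 9 is 8 (since 8·8 = 64 = 7·9 + 1), so t ≡ 8·6 = 48 ≡ 3 (mod 9).
    Then x = 3 + 44·3 = 135, valid modulo lcm(44, 9) = 396: x ≡ 135 (mod 396).
Verify: 135 mod 4 = 3 ✓, 135 mod 11 = 3 ✓, 135 mod 9 = 0 ✓.

x ≡ 135 (mod 396).


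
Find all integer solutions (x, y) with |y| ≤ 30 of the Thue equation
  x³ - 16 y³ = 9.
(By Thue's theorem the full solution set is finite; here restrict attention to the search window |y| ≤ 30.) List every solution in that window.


The equation is x³ - 16y³ = 9. For fixed y, x³ = 16·y³ + 9, so a solution requires the RHS to be a perfect cube.
Strategy: iterate y from -30 to 30, compute RHS = 16·y³ + 9, and check whether it is a (positive or negative) perfect cube.
Check small values of y:
  y = 0: RHS = 9 is not a perfect cube.
  y = 1: RHS = 25 is not a perfect cube.
  y = -1: RHS = -7 is not a perfect cube.
  y = 2: RHS = 137 is not a perfect cube.
  y = -2: RHS = -119 is not a perfect cube.
  y = 3: RHS = 441 is not a perfect cube.
  y = -3: RHS = -423 is not a perfect cube.
Continuing the search up to |y| = 30 finds no solutions either.
No (x, y) in the scanned range satisfies the equation.

No integer solutions with |y| ≤ 30.


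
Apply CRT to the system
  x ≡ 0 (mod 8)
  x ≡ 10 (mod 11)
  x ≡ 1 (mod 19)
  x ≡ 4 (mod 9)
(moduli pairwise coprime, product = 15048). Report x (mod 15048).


Product of moduli M = 8 · 11 · 19 · 9 = 15048.
Merge one congruence at a time:
  Start: x ≡ 0 (mod 8).
  Combine with x ≡ 10 (mod 11); new modulus lcm = 88.
    Write x = 0 + 8·t and substitute into x ≡ 10 (mod 11): 8·t ≡ 10 − 0 = 10 (mod 11).
    The inverse of 8 mod 11 is 7 (since 8·7 = 56 = 5·11 + 1), so t ≡ 7·10 = 70 ≡ 4 (mod 11).
    Then x = 0 + 8·4 = 32, valid modulo lcm(8, 11) = 88: x ≡ 32 (mod 88).
  Combine with x ≡ 1 (mod 19); new modulus lcm = 1672.
    Write x = 32 + 88·t and substitute into x ≡ 1 (mod 19): 88·t ≡ 1 − 32 = -31 (mod 19).
    Reduce coefficients mod 19: 12·t ≡ 7 (mod 19).
    The inverse of 12 mod 19 is 8 (since 12·8 = 96 = 5·19 + 1), so t ≡ 8·7 = 56 ≡ 18 (mod 19).
    Then x = 32 + 88·18 = 1616, valid modulo lcm(88, 19) = 1672: x ≡ 1616 (mod 1672).
  Combine with x ≡ 4 (mod 9); new modulus lcm = 15048.
    Write x = 1616 + 1672·t and substitute into x ≡ 4 (mod 9): 1672·t ≡ 4 − 1616 = -1612 (mod 9).
    Reduce coefficients mod 9: 7·t ≡ 8 (mod 9).
    The inverse of 7 mod 9 is 4 (since 7·4 = 28 = 3·9 + 1), so t ≡ 4·8 = 32 ≡ 5 (mod 9).
    Then x = 1616 + 1672·5 = 9976, valid modulo lcm(1672, 9) = 15048: x ≡ 9976 (mod 15048).
Verify against each original: 9976 mod 8 = 0, 9976 mod 11 = 10, 9976 mod 19 = 1, 9976 mod 9 = 4.

x ≡ 9976 (mod 15048).


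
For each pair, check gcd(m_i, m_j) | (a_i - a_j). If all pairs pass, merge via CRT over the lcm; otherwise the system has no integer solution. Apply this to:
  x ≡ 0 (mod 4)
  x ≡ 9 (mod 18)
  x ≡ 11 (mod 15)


Moduli 4, 18, 15 are not pairwise coprime, so CRT works modulo lcm(m_i) when all pairwise compatibility conditions hold.
Pairwise compatibility: gcd(m_i, m_j) must divide a_i - a_j for every pair.
Merge one congruence at a time:
  Start: x ≡ 0 (mod 4).
  Combine with x ≡ 9 (mod 18): gcd(4, 18) = 2, and 9 - 0 = 9 is NOT divisible by 2.
    ⇒ system is inconsistent (no integer solution).

No solution (the system is inconsistent).


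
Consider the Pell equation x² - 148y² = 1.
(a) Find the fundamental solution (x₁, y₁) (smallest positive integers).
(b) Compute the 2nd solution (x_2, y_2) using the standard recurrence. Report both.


Step 1: Find the fundamental solution (x₁, y₁) of x² - 148y² = 1.
  Expand √148 as a continued fraction. a₀ = ⌊√148⌋ = 12; iterate m_{k+1} = d_k·a_k − m_k, d_{k+1} = (148 − m_{k+1}²)/d_k, a_{k+1} = ⌊(a₀ + m_{k+1})/d_{k+1}⌋ (starting m₀ = 0, d₀ = 1), with convergents p_k = a_k·p_{k-1} + p_{k-2}, q_k = a_k·q_{k-1} + q_{k-2} (p₋₁ = 1, q₋₁ = 0):
  k = 0: a₀ = 12; p₀/q₀ = 12/1; p₀² − 148·q₀² = 144 − 148 = -4.
  k = 1: m = 12, d = 4, a = ⌊(12 + 12)/4⌋ = 6; p/q = (6·12 + 1)/(6·1 + 0) = 73/6; p² − 148·q² = 5329 − 5328 = 1.
  The first convergent with p² − 148·q² = 1 gives the fundamental solution (x₁, y₁) = (73, 6).
Step 2: Apply the recurrence (x_{n+1}, y_{n+1}) = (x₁x_n + 148y₁y_n, x₁y_n + y₁x_n) repeatedly.
  From (x_1, y_1) = (73, 6): x_2 = 73·73 + 148·6·6 = 10657; y_2 = 73·6 + 6·73 = 876.
Step 3: Verify x_2² - 148·y_2² = 113571649 - 113571648 = 1 (should be 1). ✓

(x_1, y_1) = (73, 6); (x_2, y_2) = (10657, 876).


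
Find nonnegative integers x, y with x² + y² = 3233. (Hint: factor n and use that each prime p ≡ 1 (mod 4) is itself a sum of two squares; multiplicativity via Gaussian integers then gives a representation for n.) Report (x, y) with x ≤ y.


Step 1: Factor n = 3233 = 53 · 61.
Step 2: Check the mod-4 condition on each prime factor: 53 ≡ 1 (mod 4), exponent 1; 61 ≡ 1 (mod 4), exponent 1.
All primes ≡ 3 (mod 4) appear to even exponent (or don't appear), so by the two-squares theorem n IS expressible as a sum of two squares.
Step 3: Build a representation. Here n = 53 · 61 is a product of primes ≡ 1 (mod 4). Each prime p ≡ 1 (mod 4) is itself a sum of two squares; find a² by testing p − a² for a perfect square:
  53: 53 − 1² = 52, 53 − 2² = 49 = 7² ⇒ 53 = 2² + 7².
  61: 61 − 1² = 60, 61 − 2² = 57, 61 − 3² = 52, 61 − 4² = 45, 61 − 5² = 36 = 6² ⇒ 61 = 5² + 6².
  Combine using the Brahmagupta–Fibonacci identity (a² + b²)(c² + d²) = (ac − bd)² + (ad + bc)² = (ac + bd)² + (ad − bc)²:
  53 · 61 = 3233: from (2² + 7²)(5² + 6²), take (2·5 − 7·6, 2·6 + 7·5) = (10 − 42, 12 + 35) = (-32, 47); dropping signs (only squares matter) gives (32, 47); check 32² + 47² = 1024 + 2209 = 3233 ✓.
Step 4: Order so x ≤ y and verify: 32² + 47² = 1024 + 2209 = 3233 = n. ✓

n = 3233 = 32² + 47² (one valid representation with x ≤ y).


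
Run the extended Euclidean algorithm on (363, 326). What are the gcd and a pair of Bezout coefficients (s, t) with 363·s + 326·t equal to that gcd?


Euclidean algorithm on (363, 326) — divide until remainder is 0:
  363 = 1 · 326 + 37
  326 = 8 · 37 + 30
  37 = 1 · 30 + 7
  30 = 4 · 7 + 2
  7 = 3 · 2 + 1
  2 = 2 · 1 + 0
gcd(363, 326) = 1.
Track Bezout coefficients alongside the remainders: start with r₀ = 363 = a·1 + b·0 (s = 1, t = 0) and r₁ = 326 = a·0 + b·1 (s = 0, t = 1); each new remainder r_{k+1} = r_{k-1} − q_k·r_k inherits s_{k+1} = s_{k-1} − q_k·s_k, t_{k+1} = t_{k-1} − q_k·t_k, so r_k = a·s_k + b·t_k at every step:
  q = 1: r = 37, s = 1 − 1·0 = 1, t = 0 − 1·1 = -1  (check: 363·1 + 326·(-1) = 37)
  q = 8: r = 30, s = 0 − 8·1 = -8, t = 1 − 8·(-1) = 9  (check: 363·(-8) + 326·9 = 30)
  q = 1: r = 7, s = 1 − 1·(-8) = 9, t = -1 − 1·9 = -10  (check: 363·9 + 326·(-10) = 7)
  q = 4: r = 2, s = -8 − 4·9 = -44, t = 9 − 4·(-10) = 49  (check: 363·(-44) + 326·49 = 2)
  q = 3: r = 1, s = 9 − 3·(-44) = 141, t = -10 − 3·49 = -157  (check: 363·141 + 326·(-157) = 1)
The row with r = 1 (the gcd) gives the Bezout coefficients s = 141, t = -157.
Result: 363 · (141) + 326 · (-157) = 1.

gcd(363, 326) = 1; s = 141, t = -157 (check: 363·141 + 326·(-157) = 1).


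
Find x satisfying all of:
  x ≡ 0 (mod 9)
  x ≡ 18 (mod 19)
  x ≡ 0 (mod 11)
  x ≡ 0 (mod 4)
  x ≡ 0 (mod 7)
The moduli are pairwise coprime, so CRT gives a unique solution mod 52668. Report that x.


Product of moduli M = 9 · 19 · 11 · 4 · 7 = 52668.
Merge one congruence at a time:
  Start: x ≡ 0 (mod 9).
  Combine with x ≡ 18 (mod 19); new modulus lcm = 171.
    Write x = 0 + 9·t and substitute into x ≡ 18 (mod 19): 9·t ≡ 18 − 0 = 18 (mod 19).
    The inverse of 9 mod 19 is 17 (since 9·17 = 153 = 8·19 + 1), so t ≡ 17·18 = 306 ≡ 2 (mod 19).
    Then x = 0 + 9·2 = 18, valid modulo lcm(9, 19) = 171: x ≡ 18 (mod 171).
  Combine with x ≡ 0 (mod 11); new modulus lcm = 1881.
    Write x = 18 + 171·t and substitute into x ≡ 0 (mod 11): 171·t ≡ 0 − 18 = -18 (mod 11).
    Reduce coefficients mod 11: 6·t ≡ 4 (mod 11).
    The inverse of 6 mod 11 is 2 (since 6·2 = 12 = 1·11 + 1), so t ≡ 2·4 = 8 ≡ 8 (mod 11).
    Then x = 18 + 171·8 = 1386, valid modulo lcm(171, 11) = 1881: x ≡ 1386 (mod 1881).
  Combine with x ≡ 0 (mod 4); new modulus lcm = 7524.
    Write x = 1386 + 1881·t and substitute into x ≡ 0 (mod 4): 1881·t ≡ 0 − 1386 = -1386 (mod 4).
    Reduce coefficients mod 4: 1·t ≡ 2 (mod 4).
    So t ≡ 2 (mod 4).
    Then x = 1386 + 1881·2 = 5148, valid modulo lcm(1881, 4) = 7524: x ≡ 5148 (mod 7524).
  Combine with x ≡ 0 (mod 7); new modulus lcm = 52668.
    Write x = 5148 + 7524·t and substitute into x ≡ 0 (mod 7): 7524·t ≡ 0 − 5148 = -5148 (mod 7).
    Reduce coefficients mod 7: 6·t ≡ 4 (mod 7).
    The inverse of 6 mod 7 is 6 (since 6·6 = 36 = 5·7 + 1), so t ≡ 6·4 = 24 ≡ 3 (mod 7).
    Then x = 5148 + 7524·3 = 27720, valid modulo lcm(7524, 7) = 52668: x ≡ 27720 (mod 52668).
Verify against each original: 27720 mod 9 = 0, 27720 mod 19 = 18, 27720 mod 11 = 0, 27720 mod 4 = 0, 27720 mod 7 = 0.

x ≡ 27720 (mod 52668).


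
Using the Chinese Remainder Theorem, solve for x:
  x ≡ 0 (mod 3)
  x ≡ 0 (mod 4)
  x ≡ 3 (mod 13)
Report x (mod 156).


Moduli 3, 4, 13 are pairwise coprime; by CRT there is a unique solution modulo M = 3 · 4 · 13 = 156.
Solve pairwise, accumulating the modulus:
  Start with x ≡ 0 (mod 3).
  Combine with x ≡ 0 (mod 4): since gcd(3, 4) = 1, we get a unique residue mod 12.
    Write x = 0 + 3·t and substitute into x ≡ 0 (mod 4): 3·t ≡ 0 − 0 = 0 (mod 4).
    The inverse of 3 mod 4 is 3 (since 3·3 = 9 = 2·4 + 1), so t ≡ 3·0 = 0 ≡ 0 (mod 4).
    Then x = 0 + 3·0 = 0, valid modulo lcm(3, 4) = 12: x ≡ 0 (mod 12).
  Combine with x ≡ 3 (mod 13): since gcd(12, 13) = 1, we get a unique residue mod 156.
    Write x = 0 + 12·t and substitute into x ≡ 3 (mod 13): 12·t ≡ 3 − 0 = 3 (mod 13).
    The inverse of 12 mod 13 is 12 (since 12·12 = 144 = 11·13 + 1), so t ≡ 12·3 = 36 ≡ 10 (mod 13).
    Then x = 0 + 12·10 = 120, valid modulo lcm(12, 13) = 156: x ≡ 120 (mod 156).
Verify: 120 mod 3 = 0 ✓, 120 mod 4 = 0 ✓, 120 mod 13 = 3 ✓.

x ≡ 120 (mod 156).


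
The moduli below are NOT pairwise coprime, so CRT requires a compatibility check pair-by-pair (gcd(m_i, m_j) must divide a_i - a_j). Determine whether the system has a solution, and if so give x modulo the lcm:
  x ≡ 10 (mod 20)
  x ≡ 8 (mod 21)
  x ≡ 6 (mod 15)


Moduli 20, 21, 15 are not pairwise coprime, so CRT works modulo lcm(m_i) when all pairwise compatibility conditions hold.
Pairwise compatibility: gcd(m_i, m_j) must divide a_i - a_j for every pair.
Merge one congruence at a time:
  Start: x ≡ 10 (mod 20).
  Combine with x ≡ 8 (mod 21): gcd(20, 21) = 1; 8 - 10 = -2, which IS divisible by 1, so compatible.
    Write x = 10 + 20·t and substitute into x ≡ 8 (mod 21): 20·t ≡ 8 − 10 = -2 (mod 21).
    Reduce coefficients mod 21: 20·t ≡ 19 (mod 21).
    The inverse of 20 mod 21 is 20 (since 20·20 = 400 = 19·21 + 1), so t ≡ 20·19 = 380 ≡ 2 (mod 21).
    Then x = 10 + 20·2 = 50, valid modulo lcm(20, 21) = 420: x ≡ 50 (mod 420).
  Combine with x ≡ 6 (mod 15): gcd(420, 15) = 15, and 6 - 50 = -44 is NOT divisible by 15.
    ⇒ system is inconsistent (no integer solution).

No solution (the system is inconsistent).


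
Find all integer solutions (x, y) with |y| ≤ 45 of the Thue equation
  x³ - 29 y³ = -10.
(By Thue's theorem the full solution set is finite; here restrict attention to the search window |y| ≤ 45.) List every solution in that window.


The equation is x³ - 29y³ = -10. For fixed y, x³ = 29·y³ − 10, so a solution requires the RHS to be a perfect cube.
Strategy: iterate y from -45 to 45, compute RHS = 29·y³ − 10, and check whether it is a (positive or negative) perfect cube.
Check small values of y:
  y = 0: RHS = -10 is not a perfect cube.
  y = 1: RHS = 19 is not a perfect cube.
  y = -1: RHS = -39 is not a perfect cube.
  y = 2: RHS = 222 is not a perfect cube.
  y = -2: RHS = -242 is not a perfect cube.
  y = 3: RHS = 773 is not a perfect cube.
  y = -3: RHS = -793 is not a perfect cube.
Continuing the search up to |y| = 45 finds no solutions either.
No (x, y) in the scanned range satisfies the equation.

No integer solutions with |y| ≤ 45.


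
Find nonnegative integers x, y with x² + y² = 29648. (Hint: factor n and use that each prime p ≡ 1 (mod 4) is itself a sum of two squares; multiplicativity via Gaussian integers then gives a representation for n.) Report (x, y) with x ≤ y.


Step 1: Factor n = 29648 = 2^4 · 17 · 109.
Step 2: Check the mod-4 condition on each prime factor: 2 = 2 (special); 17 ≡ 1 (mod 4), exponent 1; 109 ≡ 1 (mod 4), exponent 1.
All primes ≡ 3 (mod 4) appear to even exponent (or don't appear), so by the two-squares theorem n IS expressible as a sum of two squares.
Step 3: Build a representation. Group n = k² · m with k = 4 and m = 17 · 109 = 1853 (a product of primes ≡ 1 (mod 4)); a representation of m scales to one of n via (k·x)² + (k·y)² = k²(x² + y²). Each prime p ≡ 1 (mod 4) is itself a sum of two squares; find a² by testing p − a² for a perfect square:
  17: 17 − 1² = 16 = 4² ⇒ 17 = 1² + 4².
  109: 109 − 1² = 108, 109 − 2² = 105, 109 − 3² = 100 = 10² ⇒ 109 = 3² + 10².
  Combine using the Brahmagupta–Fibonacci identity (a² + b²)(c² + d²) = (ac − bd)² + (ad + bc)² = (ac + bd)² + (ad − bc)²:
  17 · 109 = 1853: from (1² + 4²)(3² + 10²), take (1·3 − 4·10, 1·10 + 4·3) = (3 − 40, 10 + 12) = (-37, 22); dropping signs (only squares matter) gives (37, 22); check 37² + 22² = 1369 + 484 = 1853 ✓.
  Scale by k = 4: (4·37, 4·22) = (148, 88).
Step 4: Order so x ≤ y and verify: 88² + 148² = 7744 + 21904 = 29648 = n. ✓

n = 29648 = 88² + 148² (one valid representation with x ≤ y).


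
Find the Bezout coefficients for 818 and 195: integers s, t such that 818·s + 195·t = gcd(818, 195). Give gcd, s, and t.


Euclidean algorithm on (818, 195) — divide until remainder is 0:
  818 = 4 · 195 + 38
  195 = 5 · 38 + 5
  38 = 7 · 5 + 3
  5 = 1 · 3 + 2
  3 = 1 · 2 + 1
  2 = 2 · 1 + 0
gcd(818, 195) = 1.
Track Bezout coefficients alongside the remainders: start with r₀ = 818 = a·1 + b·0 (s = 1, t = 0) and r₁ = 195 = a·0 + b·1 (s = 0, t = 1); each new remainder r_{k+1} = r_{k-1} − q_k·r_k inherits s_{k+1} = s_{k-1} − q_k·s_k, t_{k+1} = t_{k-1} − q_k·t_k, so r_k = a·s_k + b·t_k at every step:
  q = 4: r = 38, s = 1 − 4·0 = 1, t = 0 − 4·1 = -4  (check: 818·1 + 195·(-4) = 38)
  q = 5: r = 5, s = 0 − 5·1 = -5, t = 1 − 5·(-4) = 21  (check: 818·(-5) + 195·21 = 5)
  q = 7: r = 3, s = 1 − 7·(-5) = 36, t = -4 − 7·21 = -151  (check: 818·36 + 195·(-151) = 3)
  q = 1: r = 2, s = -5 − 1·36 = -41, t = 21 − 1·(-151) = 172  (check: 818·(-41) + 195·172 = 2)
  q = 1: r = 1, s = 36 − 1·(-41) = 77, t = -151 − 1·172 = -323  (check: 818·77 + 195·(-323) = 1)
The row with r = 1 (the gcd) gives the Bezout coefficients s = 77, t = -323.
Result: 818 · (77) + 195 · (-323) = 1.

gcd(818, 195) = 1; s = 77, t = -323 (check: 818·77 + 195·(-323) = 1).


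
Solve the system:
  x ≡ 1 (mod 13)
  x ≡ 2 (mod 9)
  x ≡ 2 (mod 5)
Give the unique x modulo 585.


Moduli 13, 9, 5 are pairwise coprime; by CRT there is a unique solution modulo M = 13 · 9 · 5 = 585.
Solve pairwise, accumulating the modulus:
  Start with x ≡ 1 (mod 13).
  Combine with x ≡ 2 (mod 9): since gcd(13, 9) = 1, we get a unique residue mod 117.
    Write x = 1 + 13·t and substitute into x ≡ 2 (mod 9): 13·t ≡ 2 − 1 = 1 (mod 9).
    Reduce coefficients mod 9: 4·t ≡ 1 (mod 9).
    The inverse of 4 mod 9 is 7 (since 4·7 = 28 = 3·9 + 1), so t ≡ 7·1 = 7 ≡ 7 (mod 9).
    Then x = 1 + 13·7 = 92, valid modulo lcm(13, 9) = 117: x ≡ 92 (mod 117).
  Combine with x ≡ 2 (mod 5): since gcd(117, 5) = 1, we get a unique residue mod 585.
    Write x = 92 + 117·t and substitute into x ≡ 2 (mod 5): 117·t ≡ 2 − 92 = -90 (mod 5).
    Reduce coefficients mod 5: 2·t ≡ 0 (mod 5).
    The inverse of 2 mod 5 is 3 (since 2·3 = 6 = 1·5 + 1), so t ≡ 3·0 = 0 ≡ 0 (mod 5).
    Then x = 92 + 117·0 = 92, valid modulo lcm(117, 5) = 585: x ≡ 92 (mod 585).
Verify: 92 mod 13 = 1 ✓, 92 mod 9 = 2 ✓, 92 mod 5 = 2 ✓.

x ≡ 92 (mod 585).


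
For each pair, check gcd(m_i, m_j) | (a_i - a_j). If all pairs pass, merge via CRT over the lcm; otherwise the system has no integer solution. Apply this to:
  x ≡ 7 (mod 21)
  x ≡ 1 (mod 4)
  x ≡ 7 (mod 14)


Moduli 21, 4, 14 are not pairwise coprime, so CRT works modulo lcm(m_i) when all pairwise compatibility conditions hold.
Pairwise compatibility: gcd(m_i, m_j) must divide a_i - a_j for every pair.
Merge one congruence at a time:
  Start: x ≡ 7 (mod 21).
  Combine with x ≡ 1 (mod 4): gcd(21, 4) = 1; 1 - 7 = -6, which IS divisible by 1, so compatible.
    Write x = 7 + 21·t and substitute into x ≡ 1 (mod 4): 21·t ≡ 1 − 7 = -6 (mod 4).
    Reduce coefficients mod 4: 1·t ≡ 2 (mod 4).
    So t ≡ 2 (mod 4).
    Then x = 7 + 21·2 = 49, valid modulo lcm(21, 4) = 84: x ≡ 49 (mod 84).
  Combine with x ≡ 7 (mod 14): gcd(84, 14) = 14; 7 - 49 = -42, which IS divisible by 14, so compatible.
    Write x = 49 + 84·t and substitute into x ≡ 7 (mod 14): 84·t ≡ 7 − 49 = -42 (mod 14).
    Divide the congruence (and modulus) by g = 14: 6·t ≡ -3 (mod 1).
    Modulo 1 every t works; take t = 0.
    Then x = 49 + 84·0 = 49, valid modulo lcm(84, 14) = 84: x ≡ 49 (mod 84).
Verify: 49 mod 21 = 7, 49 mod 4 = 1, 49 mod 14 = 7.

x ≡ 49 (mod 84).


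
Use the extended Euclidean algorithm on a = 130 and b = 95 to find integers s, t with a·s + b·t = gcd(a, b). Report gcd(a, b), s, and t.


Euclidean algorithm on (130, 95) — divide until remainder is 0:
  130 = 1 · 95 + 35
  95 = 2 · 35 + 25
  35 = 1 · 25 + 10
  25 = 2 · 10 + 5
  10 = 2 · 5 + 0
gcd(130, 95) = 5.
Track Bezout coefficients alongside the remainders: start with r₀ = 130 = a·1 + b·0 (s = 1, t = 0) and r₁ = 95 = a·0 + b·1 (s = 0, t = 1); each new remainder r_{k+1} = r_{k-1} − q_k·r_k inherits s_{k+1} = s_{k-1} − q_k·s_k, t_{k+1} = t_{k-1} − q_k·t_k, so r_k = a·s_k + b·t_k at every step:
  q = 1: r = 35, s = 1 − 1·0 = 1, t = 0 − 1·1 = -1  (check: 130·1 + 95·(-1) = 35)
  q = 2: r = 25, s = 0 − 2·1 = -2, t = 1 − 2·(-1) = 3  (check: 130·(-2) + 95·3 = 25)
  q = 1: r = 10, s = 1 − 1·(-2) = 3, t = -1 − 1·3 = -4  (check: 130·3 + 95·(-4) = 10)
  q = 2: r = 5, s = -2 − 2·3 = -8, t = 3 − 2·(-4) = 11  (check: 130·(-8) + 95·11 = 5)
The row with r = 5 (the gcd) gives the Bezout coefficients s = -8, t = 11.
Result: 130 · (-8) + 95 · (11) = 5.

gcd(130, 95) = 5; s = -8, t = 11 (check: 130·(-8) + 95·11 = 5).
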